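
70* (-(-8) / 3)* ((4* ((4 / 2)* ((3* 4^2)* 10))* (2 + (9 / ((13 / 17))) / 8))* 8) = 258764800 / 13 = 19904984.62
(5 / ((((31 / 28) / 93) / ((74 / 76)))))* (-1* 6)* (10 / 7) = -66600 / 19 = -3505.26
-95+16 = -79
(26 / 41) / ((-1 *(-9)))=0.07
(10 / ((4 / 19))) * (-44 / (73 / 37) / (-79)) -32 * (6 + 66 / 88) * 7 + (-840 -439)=-16018367 / 5767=-2777.59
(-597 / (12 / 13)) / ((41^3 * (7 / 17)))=-43979 / 1929788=-0.02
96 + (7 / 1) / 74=7111 / 74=96.09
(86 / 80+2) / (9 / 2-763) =-3 / 740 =-0.00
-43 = -43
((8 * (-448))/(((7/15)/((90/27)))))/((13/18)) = -460800/13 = -35446.15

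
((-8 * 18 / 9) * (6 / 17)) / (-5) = 96 / 85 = 1.13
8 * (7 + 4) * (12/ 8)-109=23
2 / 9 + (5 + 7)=110 / 9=12.22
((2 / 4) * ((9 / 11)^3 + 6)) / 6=2905 / 5324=0.55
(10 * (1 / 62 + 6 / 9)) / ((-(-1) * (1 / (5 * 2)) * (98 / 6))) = 6350 / 1519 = 4.18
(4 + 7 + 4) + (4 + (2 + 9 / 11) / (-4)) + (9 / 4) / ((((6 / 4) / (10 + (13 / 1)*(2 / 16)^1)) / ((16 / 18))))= 1487 / 44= 33.80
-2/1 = -2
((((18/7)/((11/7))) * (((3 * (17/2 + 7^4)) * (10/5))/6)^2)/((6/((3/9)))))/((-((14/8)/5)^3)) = -46445522000/3773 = -12309971.38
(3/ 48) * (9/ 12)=0.05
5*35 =175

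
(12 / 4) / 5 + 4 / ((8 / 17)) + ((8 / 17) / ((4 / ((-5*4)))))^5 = -894793013 / 14198570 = -63.02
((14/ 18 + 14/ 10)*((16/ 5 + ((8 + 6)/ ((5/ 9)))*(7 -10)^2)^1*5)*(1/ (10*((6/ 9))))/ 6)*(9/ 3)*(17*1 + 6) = 25921/ 6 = 4320.17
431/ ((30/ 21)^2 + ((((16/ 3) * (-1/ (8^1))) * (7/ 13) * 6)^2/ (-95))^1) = 339065545/ 1567084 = 216.37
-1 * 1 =-1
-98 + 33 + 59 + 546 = 540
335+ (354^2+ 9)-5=125655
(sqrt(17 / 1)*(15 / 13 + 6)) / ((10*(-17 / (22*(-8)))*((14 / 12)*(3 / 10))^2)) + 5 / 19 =5 / 19 + 654720*sqrt(17) / 10829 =249.55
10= 10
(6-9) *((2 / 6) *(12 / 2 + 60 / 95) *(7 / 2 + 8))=-1449 / 19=-76.26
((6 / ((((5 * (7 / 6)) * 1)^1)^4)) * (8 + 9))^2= 0.01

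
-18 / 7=-2.57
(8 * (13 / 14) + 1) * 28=236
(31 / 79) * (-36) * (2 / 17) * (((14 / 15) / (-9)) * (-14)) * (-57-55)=5444096 / 20145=270.25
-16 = -16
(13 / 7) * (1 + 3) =52 / 7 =7.43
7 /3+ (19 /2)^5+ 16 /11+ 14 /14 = 81716323 /1056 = 77382.88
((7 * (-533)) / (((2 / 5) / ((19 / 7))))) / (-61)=50635 / 122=415.04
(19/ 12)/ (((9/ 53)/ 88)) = 22154/ 27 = 820.52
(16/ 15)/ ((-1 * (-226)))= 8/ 1695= 0.00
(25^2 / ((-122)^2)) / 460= 125 / 1369328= 0.00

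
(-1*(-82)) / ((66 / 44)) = 164 / 3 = 54.67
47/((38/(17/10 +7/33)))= 29657/12540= 2.36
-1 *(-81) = 81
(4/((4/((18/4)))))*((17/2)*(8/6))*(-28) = -1428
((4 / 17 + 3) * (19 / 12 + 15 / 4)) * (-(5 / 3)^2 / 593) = -22000 / 272187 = -0.08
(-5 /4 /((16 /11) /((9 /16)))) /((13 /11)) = -5445 /13312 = -0.41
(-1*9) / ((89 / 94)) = -846 / 89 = -9.51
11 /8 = 1.38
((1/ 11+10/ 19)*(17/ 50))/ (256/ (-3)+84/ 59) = -388161/ 155203400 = -0.00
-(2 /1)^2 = -4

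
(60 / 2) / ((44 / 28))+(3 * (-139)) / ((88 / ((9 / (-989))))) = 1665273 / 87032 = 19.13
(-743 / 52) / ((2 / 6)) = -42.87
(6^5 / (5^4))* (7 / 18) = 3024 / 625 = 4.84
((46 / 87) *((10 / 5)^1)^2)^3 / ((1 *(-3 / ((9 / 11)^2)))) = -6229504 / 2951069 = -2.11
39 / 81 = 13 / 27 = 0.48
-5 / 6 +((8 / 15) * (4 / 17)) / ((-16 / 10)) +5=139 / 34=4.09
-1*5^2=-25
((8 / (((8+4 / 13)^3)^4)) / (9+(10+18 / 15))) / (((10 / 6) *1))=23298085122481 / 10597299241613200786980864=0.00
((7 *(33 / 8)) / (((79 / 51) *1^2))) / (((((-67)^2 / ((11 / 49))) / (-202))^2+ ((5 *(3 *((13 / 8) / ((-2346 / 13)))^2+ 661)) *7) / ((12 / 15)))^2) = 70696809863303299291540664745984 / 5685466247398318513228471303758778225753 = 0.00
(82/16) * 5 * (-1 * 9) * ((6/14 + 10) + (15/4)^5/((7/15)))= -3021945795/8192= -368889.87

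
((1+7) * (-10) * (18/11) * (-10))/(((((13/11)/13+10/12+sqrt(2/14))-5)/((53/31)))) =-8622633600/15567301-302227200 * sqrt(7)/15567301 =-605.26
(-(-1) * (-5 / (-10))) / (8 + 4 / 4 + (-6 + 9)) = 1 / 24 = 0.04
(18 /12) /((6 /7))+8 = 39 /4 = 9.75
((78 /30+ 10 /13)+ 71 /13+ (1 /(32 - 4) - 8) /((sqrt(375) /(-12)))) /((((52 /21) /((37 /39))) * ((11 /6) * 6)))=8251 * sqrt(15) /185900+ 74333 /241670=0.48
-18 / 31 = -0.58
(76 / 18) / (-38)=-1 / 9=-0.11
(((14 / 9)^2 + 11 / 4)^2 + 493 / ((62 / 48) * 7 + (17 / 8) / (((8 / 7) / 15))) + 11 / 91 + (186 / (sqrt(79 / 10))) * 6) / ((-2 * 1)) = -558 * sqrt(790) / 79-388976584271 / 19354005216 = -218.63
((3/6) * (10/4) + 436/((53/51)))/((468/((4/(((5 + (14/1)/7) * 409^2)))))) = 0.00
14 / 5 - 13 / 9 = 1.36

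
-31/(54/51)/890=-527/16020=-0.03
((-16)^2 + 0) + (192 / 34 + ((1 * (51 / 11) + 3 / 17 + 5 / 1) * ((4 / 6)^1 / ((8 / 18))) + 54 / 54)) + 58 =125427 / 374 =335.37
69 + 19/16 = 1123/16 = 70.19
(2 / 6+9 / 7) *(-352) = -11968 / 21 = -569.90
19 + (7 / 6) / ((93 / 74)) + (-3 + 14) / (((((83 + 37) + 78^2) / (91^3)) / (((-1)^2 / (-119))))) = 7758031 / 891684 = 8.70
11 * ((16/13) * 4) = 704/13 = 54.15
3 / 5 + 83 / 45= 22 / 9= 2.44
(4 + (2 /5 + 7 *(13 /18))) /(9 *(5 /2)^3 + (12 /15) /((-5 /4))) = 17020 /251973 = 0.07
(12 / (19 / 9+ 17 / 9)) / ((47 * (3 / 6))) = 6 / 47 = 0.13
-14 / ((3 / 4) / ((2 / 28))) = -4 / 3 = -1.33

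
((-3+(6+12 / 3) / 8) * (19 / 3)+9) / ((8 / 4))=-25 / 24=-1.04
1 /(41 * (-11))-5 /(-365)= 378 /32923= 0.01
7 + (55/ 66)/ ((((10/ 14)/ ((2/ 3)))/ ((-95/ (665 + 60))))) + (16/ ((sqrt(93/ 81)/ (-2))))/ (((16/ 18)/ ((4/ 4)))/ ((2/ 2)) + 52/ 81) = 9002/ 1305 - 1944 * sqrt(93)/ 961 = -12.61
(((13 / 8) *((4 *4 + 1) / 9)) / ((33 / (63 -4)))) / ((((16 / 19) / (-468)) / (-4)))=3220633 / 264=12199.37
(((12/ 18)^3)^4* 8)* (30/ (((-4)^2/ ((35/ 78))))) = 358400/ 6908733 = 0.05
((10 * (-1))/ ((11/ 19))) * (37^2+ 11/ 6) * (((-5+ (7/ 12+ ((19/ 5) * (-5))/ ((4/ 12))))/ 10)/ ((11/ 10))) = 52352125/ 396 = 132202.34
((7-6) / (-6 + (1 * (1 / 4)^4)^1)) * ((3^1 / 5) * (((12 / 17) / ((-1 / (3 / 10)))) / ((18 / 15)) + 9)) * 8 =-36864 / 5219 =-7.06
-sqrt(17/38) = -sqrt(646)/38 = -0.67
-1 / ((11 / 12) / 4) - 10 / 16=-4.99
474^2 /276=18723 /23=814.04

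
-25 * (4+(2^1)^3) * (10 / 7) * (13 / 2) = -19500 / 7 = -2785.71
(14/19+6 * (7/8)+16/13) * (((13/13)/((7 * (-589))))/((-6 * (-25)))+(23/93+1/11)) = 5469213153/2240438200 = 2.44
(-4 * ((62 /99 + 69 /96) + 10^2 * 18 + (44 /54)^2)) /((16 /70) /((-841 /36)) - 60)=1047002743955 /8716717152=120.11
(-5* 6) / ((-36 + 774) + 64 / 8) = -15 / 373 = -0.04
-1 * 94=-94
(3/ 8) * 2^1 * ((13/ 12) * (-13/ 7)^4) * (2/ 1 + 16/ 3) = 4084223/ 57624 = 70.88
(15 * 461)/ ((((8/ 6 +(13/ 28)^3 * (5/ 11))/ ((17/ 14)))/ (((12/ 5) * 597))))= 8715387010176/ 998843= 8725482.39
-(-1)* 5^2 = 25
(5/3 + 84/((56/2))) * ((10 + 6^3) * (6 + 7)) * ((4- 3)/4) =10283/3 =3427.67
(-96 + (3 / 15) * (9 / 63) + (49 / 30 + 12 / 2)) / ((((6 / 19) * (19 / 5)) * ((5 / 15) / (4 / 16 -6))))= 426673 / 336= 1269.86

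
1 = 1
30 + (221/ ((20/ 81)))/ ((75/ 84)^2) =3602346/ 3125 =1152.75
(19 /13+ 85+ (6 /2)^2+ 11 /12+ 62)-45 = 17687 /156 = 113.38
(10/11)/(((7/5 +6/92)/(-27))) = -62100/3707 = -16.75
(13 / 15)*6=26 / 5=5.20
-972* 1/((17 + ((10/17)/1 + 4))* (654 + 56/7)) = -8262/121477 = -0.07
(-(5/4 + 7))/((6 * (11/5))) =-5/8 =-0.62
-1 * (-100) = 100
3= 3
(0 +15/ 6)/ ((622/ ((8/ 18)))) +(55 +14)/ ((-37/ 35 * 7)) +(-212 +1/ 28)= -641679565/ 2899764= -221.29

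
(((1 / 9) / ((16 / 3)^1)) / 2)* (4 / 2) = 1 / 48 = 0.02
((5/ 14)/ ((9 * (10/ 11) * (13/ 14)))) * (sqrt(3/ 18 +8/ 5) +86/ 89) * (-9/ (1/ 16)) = -44 * sqrt(1590)/ 195 - 7568/ 1157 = -15.54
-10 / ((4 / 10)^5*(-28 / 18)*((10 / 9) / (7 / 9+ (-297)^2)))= 697753125 / 14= 49839508.93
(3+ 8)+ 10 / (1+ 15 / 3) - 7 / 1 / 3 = 31 / 3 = 10.33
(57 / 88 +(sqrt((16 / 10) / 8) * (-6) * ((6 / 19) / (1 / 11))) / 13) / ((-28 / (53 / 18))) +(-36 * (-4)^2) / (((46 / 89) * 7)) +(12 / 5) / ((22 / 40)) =-52674169 / 340032 +583 * sqrt(5) / 17290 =-154.83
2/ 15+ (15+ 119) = 2012/ 15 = 134.13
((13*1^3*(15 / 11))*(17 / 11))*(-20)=-66300 / 121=-547.93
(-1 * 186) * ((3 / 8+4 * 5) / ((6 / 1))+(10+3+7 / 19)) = -473959 / 152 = -3118.15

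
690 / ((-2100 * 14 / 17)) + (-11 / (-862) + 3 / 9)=-67013 / 1267140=-0.05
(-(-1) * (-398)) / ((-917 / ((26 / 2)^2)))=67262 / 917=73.35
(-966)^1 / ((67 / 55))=-53130 / 67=-792.99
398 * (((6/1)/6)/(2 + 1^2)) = 398/3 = 132.67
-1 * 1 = -1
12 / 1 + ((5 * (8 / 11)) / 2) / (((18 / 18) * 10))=12.18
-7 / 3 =-2.33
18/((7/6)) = 108/7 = 15.43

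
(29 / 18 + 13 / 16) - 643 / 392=5527 / 7056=0.78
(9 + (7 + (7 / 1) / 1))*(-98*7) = -15778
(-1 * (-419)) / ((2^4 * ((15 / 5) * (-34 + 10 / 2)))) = -419 / 1392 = -0.30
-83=-83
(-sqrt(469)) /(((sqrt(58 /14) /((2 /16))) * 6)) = -7 * sqrt(1943) /1392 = -0.22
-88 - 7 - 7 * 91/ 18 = -2347/ 18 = -130.39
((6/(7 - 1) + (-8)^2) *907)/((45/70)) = 825370/9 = 91707.78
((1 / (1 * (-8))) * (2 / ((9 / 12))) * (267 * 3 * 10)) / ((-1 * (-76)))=-1335 / 38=-35.13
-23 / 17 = -1.35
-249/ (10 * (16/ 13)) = -3237/ 160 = -20.23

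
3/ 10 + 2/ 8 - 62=-1229/ 20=-61.45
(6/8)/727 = 3/2908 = 0.00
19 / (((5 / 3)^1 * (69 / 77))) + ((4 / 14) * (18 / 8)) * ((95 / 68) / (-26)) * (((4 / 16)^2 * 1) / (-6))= 1158822407 / 91087360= 12.72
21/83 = 0.25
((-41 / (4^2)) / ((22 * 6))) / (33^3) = -41 / 75898944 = -0.00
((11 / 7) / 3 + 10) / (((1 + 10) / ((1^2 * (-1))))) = -221 / 231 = -0.96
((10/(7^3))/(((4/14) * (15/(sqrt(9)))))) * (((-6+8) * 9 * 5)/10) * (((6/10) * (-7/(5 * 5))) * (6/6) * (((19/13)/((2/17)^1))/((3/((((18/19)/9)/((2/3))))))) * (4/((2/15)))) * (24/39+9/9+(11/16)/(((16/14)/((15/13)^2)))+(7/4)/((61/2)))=-642099231/428854400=-1.50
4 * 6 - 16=8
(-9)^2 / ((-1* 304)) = -81 / 304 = -0.27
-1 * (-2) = 2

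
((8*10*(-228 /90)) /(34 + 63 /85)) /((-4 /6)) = 25840 /2953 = 8.75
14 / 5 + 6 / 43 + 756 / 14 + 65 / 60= 149699 / 2580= 58.02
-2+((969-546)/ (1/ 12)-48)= 5026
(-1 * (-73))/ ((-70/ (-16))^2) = 4672/ 1225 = 3.81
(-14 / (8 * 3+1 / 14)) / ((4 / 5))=-245 / 337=-0.73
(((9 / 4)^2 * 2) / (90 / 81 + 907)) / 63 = 81 / 457688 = 0.00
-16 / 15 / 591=-16 / 8865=-0.00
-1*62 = -62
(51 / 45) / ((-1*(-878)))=17 / 13170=0.00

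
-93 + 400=307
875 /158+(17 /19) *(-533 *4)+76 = -5481775 /3002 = -1826.04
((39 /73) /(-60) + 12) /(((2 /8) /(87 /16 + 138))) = 8035713 /1168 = 6879.89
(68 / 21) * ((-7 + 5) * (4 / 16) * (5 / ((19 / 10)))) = -1700 / 399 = -4.26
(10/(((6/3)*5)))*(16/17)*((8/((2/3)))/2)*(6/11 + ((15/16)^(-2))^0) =96/11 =8.73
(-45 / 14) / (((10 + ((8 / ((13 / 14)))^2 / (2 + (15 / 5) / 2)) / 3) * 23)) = -22815 / 2786588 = -0.01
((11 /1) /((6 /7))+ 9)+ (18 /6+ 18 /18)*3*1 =203 /6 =33.83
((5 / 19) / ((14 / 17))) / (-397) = -85 / 105602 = -0.00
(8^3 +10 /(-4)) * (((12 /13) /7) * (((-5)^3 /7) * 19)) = -14520750 /637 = -22795.53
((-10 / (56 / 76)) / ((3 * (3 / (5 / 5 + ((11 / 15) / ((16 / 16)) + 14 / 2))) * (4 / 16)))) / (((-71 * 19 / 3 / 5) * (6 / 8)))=10480 / 13419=0.78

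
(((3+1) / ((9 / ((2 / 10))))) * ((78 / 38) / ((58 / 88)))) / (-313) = -2288 / 2586945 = -0.00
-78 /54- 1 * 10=-103 /9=-11.44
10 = 10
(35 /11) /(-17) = -35 /187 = -0.19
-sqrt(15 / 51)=-sqrt(85) / 17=-0.54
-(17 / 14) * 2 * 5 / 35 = -17 / 49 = -0.35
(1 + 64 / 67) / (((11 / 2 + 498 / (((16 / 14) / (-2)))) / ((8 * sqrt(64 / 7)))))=-4192 * sqrt(7) / 203077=-0.05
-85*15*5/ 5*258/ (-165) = 21930/ 11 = 1993.64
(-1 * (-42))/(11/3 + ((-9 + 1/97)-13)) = -6111/2666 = -2.29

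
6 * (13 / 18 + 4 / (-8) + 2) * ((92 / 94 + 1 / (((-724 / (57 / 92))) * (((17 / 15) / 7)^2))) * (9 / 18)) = 4279753885 / 678552348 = 6.31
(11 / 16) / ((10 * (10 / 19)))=209 / 1600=0.13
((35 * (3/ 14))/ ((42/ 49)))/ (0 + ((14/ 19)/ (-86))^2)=119194.46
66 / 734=33 / 367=0.09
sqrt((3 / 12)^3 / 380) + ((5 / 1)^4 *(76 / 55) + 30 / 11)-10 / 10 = sqrt(95) / 1520 + 9519 / 11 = 865.37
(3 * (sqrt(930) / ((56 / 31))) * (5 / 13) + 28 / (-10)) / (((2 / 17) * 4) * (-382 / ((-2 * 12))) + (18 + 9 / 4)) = -2856 / 28295 + 23715 * sqrt(930) / 1029938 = 0.60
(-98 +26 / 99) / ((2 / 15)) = -24190 / 33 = -733.03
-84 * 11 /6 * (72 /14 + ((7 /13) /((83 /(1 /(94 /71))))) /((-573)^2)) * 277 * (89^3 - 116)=-286081346725330932677 /1850060953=-154633471000.74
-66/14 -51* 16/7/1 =-849/7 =-121.29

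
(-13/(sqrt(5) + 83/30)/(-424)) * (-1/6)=-5395/1012936 + 975 * sqrt(5)/506468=-0.00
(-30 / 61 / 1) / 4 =-15 / 122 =-0.12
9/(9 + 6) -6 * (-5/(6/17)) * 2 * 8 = 6803/5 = 1360.60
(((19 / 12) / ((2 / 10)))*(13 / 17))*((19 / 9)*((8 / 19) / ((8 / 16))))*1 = 4940 / 459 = 10.76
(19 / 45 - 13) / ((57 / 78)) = -14716 / 855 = -17.21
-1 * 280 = -280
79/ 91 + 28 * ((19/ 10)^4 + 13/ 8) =93563227/ 227500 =411.27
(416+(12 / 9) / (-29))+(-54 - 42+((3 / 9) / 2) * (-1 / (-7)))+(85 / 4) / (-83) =21547971 / 67396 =319.72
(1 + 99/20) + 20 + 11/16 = 2131/80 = 26.64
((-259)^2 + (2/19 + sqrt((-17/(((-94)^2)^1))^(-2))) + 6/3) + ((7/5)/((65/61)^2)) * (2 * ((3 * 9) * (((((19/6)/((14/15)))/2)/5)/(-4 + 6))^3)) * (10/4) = 18516360081707219/273895731200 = 67603.68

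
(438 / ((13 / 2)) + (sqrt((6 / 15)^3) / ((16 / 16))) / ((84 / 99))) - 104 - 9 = -593 / 13 + 33 * sqrt(10) / 350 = -45.32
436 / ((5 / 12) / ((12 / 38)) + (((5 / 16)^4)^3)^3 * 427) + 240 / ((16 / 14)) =143120607497869918410423002693189435568189408534 / 264821349232551205728746877101510785803439315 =540.44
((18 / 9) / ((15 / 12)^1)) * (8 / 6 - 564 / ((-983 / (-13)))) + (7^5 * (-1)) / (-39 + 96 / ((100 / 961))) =-1043067327 / 36189145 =-28.82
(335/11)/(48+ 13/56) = 18760/29711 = 0.63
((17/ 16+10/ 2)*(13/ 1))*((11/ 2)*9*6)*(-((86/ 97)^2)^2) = -13199990661/ 912673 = -14463.00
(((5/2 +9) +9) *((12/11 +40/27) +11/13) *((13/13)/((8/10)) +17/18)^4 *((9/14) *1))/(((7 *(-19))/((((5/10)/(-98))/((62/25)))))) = 526954672096975/32608042503708672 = 0.02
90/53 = 1.70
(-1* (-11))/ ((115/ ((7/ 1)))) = 0.67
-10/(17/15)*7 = -1050/17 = -61.76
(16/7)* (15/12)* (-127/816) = -635/1428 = -0.44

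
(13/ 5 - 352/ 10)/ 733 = -163/ 3665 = -0.04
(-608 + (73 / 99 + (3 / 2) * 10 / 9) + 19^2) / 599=-0.41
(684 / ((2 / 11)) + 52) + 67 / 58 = 221279 / 58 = 3815.16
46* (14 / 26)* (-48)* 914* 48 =-678085632 / 13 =-52160433.23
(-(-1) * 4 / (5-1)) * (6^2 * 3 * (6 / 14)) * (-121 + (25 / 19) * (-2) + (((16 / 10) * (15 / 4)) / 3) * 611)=6761556 / 133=50838.77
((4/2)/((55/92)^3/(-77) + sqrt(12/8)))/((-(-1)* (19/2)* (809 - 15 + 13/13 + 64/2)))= 329774368000/700279131410427367 + 59422790131712* sqrt(6)/700279131410427367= 0.00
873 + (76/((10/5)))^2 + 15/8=18551/8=2318.88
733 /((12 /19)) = 13927 /12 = 1160.58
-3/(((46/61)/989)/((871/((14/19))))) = -130224081/28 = -4650860.04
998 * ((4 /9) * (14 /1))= 55888 /9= 6209.78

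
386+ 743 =1129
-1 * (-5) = 5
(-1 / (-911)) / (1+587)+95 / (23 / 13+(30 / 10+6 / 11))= 19150133 / 1071336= 17.88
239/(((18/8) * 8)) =239/18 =13.28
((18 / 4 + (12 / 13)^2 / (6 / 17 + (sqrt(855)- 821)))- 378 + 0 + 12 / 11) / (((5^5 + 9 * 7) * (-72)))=867 * sqrt(95) / 52364141270116 + 44857863558143 / 27648266590621248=0.00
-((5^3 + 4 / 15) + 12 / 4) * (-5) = 1924 / 3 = 641.33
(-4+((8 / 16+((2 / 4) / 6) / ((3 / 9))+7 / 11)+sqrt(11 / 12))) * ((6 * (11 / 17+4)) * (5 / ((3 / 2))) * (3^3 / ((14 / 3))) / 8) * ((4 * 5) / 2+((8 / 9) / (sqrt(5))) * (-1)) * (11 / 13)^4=315447 * (-345+22 * sqrt(33)) * (225 - 4 * sqrt(5)) / 27190072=-547.99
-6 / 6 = -1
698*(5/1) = 3490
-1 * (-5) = 5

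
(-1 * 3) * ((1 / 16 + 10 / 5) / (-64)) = 99 / 1024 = 0.10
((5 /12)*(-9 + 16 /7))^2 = 55225 /7056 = 7.83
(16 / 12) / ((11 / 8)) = 32 / 33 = 0.97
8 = 8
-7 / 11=-0.64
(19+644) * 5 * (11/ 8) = 36465/ 8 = 4558.12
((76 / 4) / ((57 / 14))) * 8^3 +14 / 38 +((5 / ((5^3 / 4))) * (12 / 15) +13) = 2402.83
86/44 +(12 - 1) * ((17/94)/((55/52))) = 19829/5170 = 3.84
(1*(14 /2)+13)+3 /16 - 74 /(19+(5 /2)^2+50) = 92487 /4816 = 19.20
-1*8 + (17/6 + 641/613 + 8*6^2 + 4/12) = 284.21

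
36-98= -62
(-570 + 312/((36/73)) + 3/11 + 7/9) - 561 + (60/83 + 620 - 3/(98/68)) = 48862909/402633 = 121.36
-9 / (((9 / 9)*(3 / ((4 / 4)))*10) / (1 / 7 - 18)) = 75 / 14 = 5.36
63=63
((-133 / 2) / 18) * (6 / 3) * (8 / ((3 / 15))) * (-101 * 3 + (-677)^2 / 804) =-142786805 / 1809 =-78931.35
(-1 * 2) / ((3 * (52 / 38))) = -0.49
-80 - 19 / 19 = -81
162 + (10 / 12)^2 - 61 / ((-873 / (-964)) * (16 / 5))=141.64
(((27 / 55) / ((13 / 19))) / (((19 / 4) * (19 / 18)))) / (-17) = -0.01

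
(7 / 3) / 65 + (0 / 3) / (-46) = 7 / 195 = 0.04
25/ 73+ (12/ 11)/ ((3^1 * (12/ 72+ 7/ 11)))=3077/ 3869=0.80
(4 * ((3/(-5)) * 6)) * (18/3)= -432/5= -86.40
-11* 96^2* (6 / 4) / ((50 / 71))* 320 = -345489408 / 5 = -69097881.60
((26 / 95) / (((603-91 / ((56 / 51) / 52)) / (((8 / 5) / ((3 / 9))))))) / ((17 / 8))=-3328 / 19953325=-0.00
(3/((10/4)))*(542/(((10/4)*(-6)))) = -1084/25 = -43.36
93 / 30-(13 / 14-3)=5.17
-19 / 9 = -2.11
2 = 2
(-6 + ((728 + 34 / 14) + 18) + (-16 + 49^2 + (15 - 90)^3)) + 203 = -2929812 / 7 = -418544.57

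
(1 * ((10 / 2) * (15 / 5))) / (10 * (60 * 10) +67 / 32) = 480 / 192067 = 0.00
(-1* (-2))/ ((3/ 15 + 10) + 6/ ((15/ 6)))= 10/ 63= 0.16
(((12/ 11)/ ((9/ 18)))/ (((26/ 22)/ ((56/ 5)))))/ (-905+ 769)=-168/ 1105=-0.15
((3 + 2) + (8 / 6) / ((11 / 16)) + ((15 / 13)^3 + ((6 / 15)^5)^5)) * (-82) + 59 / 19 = -284044368568872743193193181 / 410532653331756591796875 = -691.89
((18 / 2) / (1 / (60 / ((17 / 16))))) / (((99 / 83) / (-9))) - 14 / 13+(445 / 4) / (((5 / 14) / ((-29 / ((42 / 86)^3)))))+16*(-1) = -523636935181 / 6432426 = -81405.82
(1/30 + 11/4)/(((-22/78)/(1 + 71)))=-39078/55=-710.51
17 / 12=1.42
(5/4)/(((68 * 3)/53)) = 265/816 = 0.32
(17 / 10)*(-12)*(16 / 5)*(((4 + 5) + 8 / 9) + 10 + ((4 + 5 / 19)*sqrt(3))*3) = -2744.43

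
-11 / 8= -1.38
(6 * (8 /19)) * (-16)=-768 /19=-40.42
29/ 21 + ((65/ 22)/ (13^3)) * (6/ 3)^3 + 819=32027272/ 39039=820.39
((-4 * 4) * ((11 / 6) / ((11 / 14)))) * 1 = -112 / 3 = -37.33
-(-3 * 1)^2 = -9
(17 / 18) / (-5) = -17 / 90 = -0.19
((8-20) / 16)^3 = -27 / 64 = -0.42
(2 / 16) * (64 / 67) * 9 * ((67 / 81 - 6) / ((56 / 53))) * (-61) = 1354627 / 4221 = 320.93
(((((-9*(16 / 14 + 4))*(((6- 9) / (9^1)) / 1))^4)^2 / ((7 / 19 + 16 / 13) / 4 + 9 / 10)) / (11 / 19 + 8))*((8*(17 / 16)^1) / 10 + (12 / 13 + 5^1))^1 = 11766752042106080526336 / 6033573317023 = 1950212821.46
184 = 184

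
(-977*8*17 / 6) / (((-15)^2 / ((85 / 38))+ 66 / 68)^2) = -2.15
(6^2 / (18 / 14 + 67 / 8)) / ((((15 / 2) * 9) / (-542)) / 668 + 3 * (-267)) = -23171584 / 4980753829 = -0.00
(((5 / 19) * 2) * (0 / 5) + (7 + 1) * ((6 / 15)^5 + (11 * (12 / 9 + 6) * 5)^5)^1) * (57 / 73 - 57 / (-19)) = 5965607658230005723136 / 18478125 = 322847023614679.83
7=7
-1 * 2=-2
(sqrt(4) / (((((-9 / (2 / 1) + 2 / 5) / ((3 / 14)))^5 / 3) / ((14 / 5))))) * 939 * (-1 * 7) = 1711327500 / 39738676943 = 0.04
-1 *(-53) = 53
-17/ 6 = -2.83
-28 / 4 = -7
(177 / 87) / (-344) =-59 / 9976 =-0.01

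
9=9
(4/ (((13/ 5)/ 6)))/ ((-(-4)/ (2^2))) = 9.23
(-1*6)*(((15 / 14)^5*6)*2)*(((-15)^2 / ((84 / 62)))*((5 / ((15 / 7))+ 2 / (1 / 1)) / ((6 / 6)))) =-68856328125 / 941192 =-73158.64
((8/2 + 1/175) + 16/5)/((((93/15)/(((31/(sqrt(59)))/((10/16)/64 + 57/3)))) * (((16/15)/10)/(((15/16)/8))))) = 283725 * sqrt(59)/8039458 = 0.27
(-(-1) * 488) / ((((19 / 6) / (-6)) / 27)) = -474336 / 19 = -24965.05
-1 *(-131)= 131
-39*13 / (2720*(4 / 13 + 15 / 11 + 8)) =-24167 / 1253920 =-0.02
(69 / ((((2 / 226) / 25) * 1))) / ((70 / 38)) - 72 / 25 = 18517371 / 175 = 105813.55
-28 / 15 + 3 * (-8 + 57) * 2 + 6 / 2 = 4427 / 15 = 295.13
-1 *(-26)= 26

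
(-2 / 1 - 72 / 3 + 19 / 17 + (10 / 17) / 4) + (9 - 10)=-875 / 34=-25.74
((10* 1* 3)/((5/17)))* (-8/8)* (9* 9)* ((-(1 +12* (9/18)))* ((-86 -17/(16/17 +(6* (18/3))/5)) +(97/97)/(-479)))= -844350230115/165734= -5094610.82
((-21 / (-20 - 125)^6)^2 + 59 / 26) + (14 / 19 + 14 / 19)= 159717659703836000197509983479 / 42671997779175221253417968750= 3.74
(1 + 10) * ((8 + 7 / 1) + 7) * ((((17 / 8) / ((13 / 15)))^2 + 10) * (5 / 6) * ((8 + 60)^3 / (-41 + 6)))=-102953806505 / 3549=-29009243.87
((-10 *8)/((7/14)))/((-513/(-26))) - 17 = -12881/513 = -25.11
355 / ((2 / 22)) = 3905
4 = 4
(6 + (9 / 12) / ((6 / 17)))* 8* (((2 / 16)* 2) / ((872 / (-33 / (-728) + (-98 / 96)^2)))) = 1139975 / 56254464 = 0.02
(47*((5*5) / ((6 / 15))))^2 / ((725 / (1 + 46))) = 64889375 / 116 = 559391.16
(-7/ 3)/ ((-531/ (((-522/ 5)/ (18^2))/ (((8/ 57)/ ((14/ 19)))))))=-0.01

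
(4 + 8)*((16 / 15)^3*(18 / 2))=131.07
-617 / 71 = -8.69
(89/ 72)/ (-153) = -89/ 11016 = -0.01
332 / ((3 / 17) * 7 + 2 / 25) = 141100 / 559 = 252.42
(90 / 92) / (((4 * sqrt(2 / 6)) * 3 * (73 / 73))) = 0.14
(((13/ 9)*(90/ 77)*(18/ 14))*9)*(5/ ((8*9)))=2925/ 2156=1.36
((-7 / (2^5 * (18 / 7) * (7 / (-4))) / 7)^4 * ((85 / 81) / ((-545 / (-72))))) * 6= 17 / 8787750912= 0.00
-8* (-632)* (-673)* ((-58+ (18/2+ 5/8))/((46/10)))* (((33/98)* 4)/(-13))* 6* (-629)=205002398953440/14651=13992382701.07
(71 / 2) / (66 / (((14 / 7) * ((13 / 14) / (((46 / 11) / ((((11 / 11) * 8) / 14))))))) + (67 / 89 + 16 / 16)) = 82147 / 605874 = 0.14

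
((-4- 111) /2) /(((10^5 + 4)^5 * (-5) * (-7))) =-1 /6088174010438678338783232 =-0.00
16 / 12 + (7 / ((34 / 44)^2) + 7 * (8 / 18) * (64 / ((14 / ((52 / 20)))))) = 50.03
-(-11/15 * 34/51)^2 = -484/2025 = -0.24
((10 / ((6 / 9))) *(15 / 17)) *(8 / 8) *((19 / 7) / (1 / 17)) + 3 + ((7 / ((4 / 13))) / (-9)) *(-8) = 39938 / 63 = 633.94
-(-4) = 4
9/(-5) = -9/5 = -1.80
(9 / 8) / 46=9 / 368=0.02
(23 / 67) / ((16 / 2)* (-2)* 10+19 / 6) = -0.00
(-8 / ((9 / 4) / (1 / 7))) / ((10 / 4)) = -0.20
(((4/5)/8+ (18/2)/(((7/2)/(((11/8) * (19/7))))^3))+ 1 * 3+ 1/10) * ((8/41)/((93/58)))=15407479049/8971912740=1.72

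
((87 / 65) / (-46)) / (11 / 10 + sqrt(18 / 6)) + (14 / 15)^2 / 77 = 0.00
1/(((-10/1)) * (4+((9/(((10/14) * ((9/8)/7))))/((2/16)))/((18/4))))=-9/12904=-0.00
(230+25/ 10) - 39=387/ 2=193.50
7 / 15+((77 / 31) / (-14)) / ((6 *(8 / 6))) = 3307 / 7440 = 0.44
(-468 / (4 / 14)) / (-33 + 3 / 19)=399 / 8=49.88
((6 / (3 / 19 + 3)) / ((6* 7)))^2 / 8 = 361 / 1411200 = 0.00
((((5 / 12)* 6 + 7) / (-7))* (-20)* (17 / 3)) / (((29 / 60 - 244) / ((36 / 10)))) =-12240 / 5383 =-2.27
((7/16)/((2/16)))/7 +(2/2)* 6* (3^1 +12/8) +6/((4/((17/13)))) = 383/13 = 29.46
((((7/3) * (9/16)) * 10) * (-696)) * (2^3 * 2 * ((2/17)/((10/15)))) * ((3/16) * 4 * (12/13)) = -3946320/221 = -17856.65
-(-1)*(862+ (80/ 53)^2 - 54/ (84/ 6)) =16918463/ 19663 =860.42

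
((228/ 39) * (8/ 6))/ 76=4/ 39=0.10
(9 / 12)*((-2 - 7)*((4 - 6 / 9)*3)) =-135 / 2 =-67.50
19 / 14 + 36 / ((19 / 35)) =18001 / 266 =67.67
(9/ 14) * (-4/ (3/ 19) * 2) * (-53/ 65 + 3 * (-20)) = 901284/ 455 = 1980.84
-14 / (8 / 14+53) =-98 / 375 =-0.26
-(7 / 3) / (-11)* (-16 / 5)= -112 / 165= -0.68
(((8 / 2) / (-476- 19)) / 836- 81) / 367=-8379856 / 37967985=-0.22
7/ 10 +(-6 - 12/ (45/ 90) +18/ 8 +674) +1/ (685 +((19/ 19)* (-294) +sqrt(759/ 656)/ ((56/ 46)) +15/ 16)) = 511121042738771/ 790044094580 - 1288* sqrt(31119)/ 39502204729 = 646.95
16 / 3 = 5.33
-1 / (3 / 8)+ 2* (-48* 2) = -584 / 3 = -194.67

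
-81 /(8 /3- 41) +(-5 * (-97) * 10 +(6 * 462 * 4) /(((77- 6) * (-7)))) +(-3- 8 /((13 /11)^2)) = 6652529592 /1379885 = 4821.08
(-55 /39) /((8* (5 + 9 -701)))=55 /214344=0.00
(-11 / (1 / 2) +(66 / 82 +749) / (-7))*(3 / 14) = -55584 / 2009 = -27.67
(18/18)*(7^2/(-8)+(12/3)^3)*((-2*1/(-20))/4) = 463/320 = 1.45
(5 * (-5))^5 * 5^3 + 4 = -1220703121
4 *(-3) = -12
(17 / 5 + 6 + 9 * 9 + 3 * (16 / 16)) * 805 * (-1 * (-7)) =526309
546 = 546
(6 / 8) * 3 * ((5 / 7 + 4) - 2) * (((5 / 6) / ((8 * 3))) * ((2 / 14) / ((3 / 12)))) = 95 / 784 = 0.12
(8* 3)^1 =24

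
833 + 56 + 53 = 942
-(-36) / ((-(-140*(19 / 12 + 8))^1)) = 108 / 4025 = 0.03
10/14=5/7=0.71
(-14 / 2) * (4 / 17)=-28 / 17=-1.65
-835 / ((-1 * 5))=167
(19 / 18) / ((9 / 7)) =133 / 162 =0.82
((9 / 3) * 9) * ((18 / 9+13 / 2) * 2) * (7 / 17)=189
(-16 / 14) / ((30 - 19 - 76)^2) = -8 / 29575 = -0.00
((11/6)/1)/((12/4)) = 11/18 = 0.61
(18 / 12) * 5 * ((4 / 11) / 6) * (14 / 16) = 35 / 88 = 0.40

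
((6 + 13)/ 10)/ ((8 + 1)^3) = 19/ 7290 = 0.00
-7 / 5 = -1.40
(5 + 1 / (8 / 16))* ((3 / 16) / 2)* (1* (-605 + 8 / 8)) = -3171 / 8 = -396.38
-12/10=-1.20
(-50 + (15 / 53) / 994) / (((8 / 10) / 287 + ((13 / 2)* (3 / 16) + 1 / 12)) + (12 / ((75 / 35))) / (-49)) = -5183879280 / 123437689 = -42.00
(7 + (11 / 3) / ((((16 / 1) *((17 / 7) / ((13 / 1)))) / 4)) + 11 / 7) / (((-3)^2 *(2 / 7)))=5.24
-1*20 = -20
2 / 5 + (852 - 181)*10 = 33552 / 5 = 6710.40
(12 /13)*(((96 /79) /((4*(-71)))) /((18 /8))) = -128 /72917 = -0.00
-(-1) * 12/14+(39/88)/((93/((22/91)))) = 745/868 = 0.86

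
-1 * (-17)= 17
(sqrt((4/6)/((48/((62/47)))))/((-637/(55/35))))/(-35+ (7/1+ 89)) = -0.00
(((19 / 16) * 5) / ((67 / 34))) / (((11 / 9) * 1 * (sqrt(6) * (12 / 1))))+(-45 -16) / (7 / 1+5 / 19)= -1159 / 138+1615 * sqrt(6) / 47168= -8.31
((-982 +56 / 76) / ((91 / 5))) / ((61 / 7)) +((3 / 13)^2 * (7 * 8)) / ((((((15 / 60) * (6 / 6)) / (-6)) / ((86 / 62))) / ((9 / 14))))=-425100172 / 6072001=-70.01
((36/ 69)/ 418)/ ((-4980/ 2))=-1/ 1994905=-0.00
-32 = -32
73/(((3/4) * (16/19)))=1387/12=115.58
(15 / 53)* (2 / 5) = 6 / 53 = 0.11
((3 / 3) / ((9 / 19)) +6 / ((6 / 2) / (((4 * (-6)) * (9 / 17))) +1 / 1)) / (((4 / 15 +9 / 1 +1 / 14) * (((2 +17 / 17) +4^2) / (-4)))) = -276248 / 1229547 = -0.22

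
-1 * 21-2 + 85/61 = -1318/61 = -21.61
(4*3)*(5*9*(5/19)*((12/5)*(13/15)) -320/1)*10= -673440/19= -35444.21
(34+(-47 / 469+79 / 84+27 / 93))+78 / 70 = 31617851 / 872340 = 36.24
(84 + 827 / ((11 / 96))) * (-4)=-29205.82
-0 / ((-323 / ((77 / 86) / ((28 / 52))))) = 0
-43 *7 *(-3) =903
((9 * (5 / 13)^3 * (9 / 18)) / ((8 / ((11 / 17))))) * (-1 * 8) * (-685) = 8476875 / 74698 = 113.48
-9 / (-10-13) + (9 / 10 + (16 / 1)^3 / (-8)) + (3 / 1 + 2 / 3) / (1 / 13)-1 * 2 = -320879 / 690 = -465.04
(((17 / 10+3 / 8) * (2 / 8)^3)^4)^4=5072820298953863752478356399681 / 3402823669209384634633746074317682114560000000000000000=0.00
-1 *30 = -30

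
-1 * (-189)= 189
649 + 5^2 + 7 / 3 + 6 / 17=34511 / 51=676.69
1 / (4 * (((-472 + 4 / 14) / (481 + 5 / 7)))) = -843 / 3302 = -0.26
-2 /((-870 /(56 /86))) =28 /18705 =0.00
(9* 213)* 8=15336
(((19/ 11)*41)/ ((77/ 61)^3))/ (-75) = -176818199/ 376639725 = -0.47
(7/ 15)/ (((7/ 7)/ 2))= 14/ 15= 0.93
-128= -128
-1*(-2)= 2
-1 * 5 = -5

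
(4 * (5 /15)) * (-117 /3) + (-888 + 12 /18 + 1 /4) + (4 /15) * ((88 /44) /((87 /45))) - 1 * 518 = -1456.81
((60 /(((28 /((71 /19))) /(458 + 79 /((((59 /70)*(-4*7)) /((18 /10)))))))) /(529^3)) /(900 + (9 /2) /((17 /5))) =484007 /17843801952393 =0.00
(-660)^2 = 435600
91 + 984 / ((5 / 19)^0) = 1075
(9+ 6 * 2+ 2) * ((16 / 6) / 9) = 184 / 27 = 6.81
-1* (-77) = 77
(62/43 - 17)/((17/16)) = -10704/731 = -14.64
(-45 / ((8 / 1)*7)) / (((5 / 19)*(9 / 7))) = -19 / 8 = -2.38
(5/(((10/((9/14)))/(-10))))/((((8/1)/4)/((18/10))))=-81/28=-2.89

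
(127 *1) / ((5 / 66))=8382 / 5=1676.40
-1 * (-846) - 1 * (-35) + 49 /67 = 59076 /67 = 881.73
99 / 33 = 3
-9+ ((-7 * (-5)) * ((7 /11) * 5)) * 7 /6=7981 /66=120.92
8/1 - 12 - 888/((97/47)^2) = -1999228/9409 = -212.48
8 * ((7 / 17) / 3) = 56 / 51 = 1.10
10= 10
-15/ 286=-0.05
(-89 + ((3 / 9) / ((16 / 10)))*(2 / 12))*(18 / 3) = -12811 / 24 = -533.79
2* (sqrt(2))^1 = 2* sqrt(2) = 2.83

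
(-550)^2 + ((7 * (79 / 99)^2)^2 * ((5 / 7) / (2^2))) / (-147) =2440874266659595 / 8069006484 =302499.98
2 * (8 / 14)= 8 / 7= 1.14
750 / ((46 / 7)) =2625 / 23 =114.13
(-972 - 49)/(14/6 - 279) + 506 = 423043/830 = 509.69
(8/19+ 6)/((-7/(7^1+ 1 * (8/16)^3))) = -183/28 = -6.54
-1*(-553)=553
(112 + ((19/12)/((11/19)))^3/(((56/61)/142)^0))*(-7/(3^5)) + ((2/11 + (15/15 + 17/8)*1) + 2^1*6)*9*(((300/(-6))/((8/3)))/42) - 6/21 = -64162685269/978061392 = -65.60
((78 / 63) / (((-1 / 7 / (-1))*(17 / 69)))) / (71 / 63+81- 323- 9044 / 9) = -0.03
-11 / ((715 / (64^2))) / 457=-4096 / 29705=-0.14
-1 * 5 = -5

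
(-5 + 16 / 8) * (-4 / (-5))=-12 / 5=-2.40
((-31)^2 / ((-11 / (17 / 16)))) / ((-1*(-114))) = -16337 / 20064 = -0.81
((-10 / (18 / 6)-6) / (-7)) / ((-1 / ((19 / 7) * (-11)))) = 836 / 21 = 39.81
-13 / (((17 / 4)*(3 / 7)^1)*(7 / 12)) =-208 / 17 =-12.24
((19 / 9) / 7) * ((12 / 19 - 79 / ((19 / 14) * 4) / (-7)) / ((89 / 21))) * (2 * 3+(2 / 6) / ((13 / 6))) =4120 / 3471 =1.19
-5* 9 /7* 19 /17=-855 /119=-7.18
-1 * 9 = -9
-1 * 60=-60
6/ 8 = 3/ 4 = 0.75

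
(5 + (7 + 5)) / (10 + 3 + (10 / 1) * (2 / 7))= 119 / 111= 1.07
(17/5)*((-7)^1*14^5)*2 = -128002112/5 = -25600422.40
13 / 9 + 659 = 5944 / 9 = 660.44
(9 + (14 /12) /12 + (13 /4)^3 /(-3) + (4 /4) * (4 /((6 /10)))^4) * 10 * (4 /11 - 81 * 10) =-227722879865 /14256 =-15973827.15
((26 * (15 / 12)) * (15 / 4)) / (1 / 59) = 57525 / 8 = 7190.62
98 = 98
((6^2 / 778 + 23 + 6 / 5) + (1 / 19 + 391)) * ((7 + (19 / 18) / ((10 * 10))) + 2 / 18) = 65579316283 / 22173000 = 2957.62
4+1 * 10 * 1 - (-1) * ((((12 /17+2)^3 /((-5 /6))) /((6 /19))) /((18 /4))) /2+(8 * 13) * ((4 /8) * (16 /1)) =185188526 /221085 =837.63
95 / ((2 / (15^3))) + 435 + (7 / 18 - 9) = 160738.89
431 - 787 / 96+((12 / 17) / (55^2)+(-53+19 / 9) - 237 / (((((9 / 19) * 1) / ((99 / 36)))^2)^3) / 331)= -334000444845133930511 / 12350827156377600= -27042.76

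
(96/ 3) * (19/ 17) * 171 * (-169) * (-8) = 140564736/ 17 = 8268513.88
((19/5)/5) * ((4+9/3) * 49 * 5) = 6517/5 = 1303.40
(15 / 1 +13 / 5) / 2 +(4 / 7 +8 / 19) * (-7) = 176 / 95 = 1.85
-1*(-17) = 17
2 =2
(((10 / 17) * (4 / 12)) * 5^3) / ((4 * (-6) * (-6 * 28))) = 625 / 102816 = 0.01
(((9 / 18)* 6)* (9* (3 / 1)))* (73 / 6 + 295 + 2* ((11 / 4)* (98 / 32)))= 26244.84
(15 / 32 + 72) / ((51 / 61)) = 47153 / 544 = 86.68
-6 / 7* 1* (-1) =6 / 7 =0.86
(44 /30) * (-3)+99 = 473 /5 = 94.60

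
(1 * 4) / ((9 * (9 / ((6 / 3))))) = 0.10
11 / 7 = 1.57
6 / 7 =0.86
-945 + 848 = -97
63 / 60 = 21 / 20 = 1.05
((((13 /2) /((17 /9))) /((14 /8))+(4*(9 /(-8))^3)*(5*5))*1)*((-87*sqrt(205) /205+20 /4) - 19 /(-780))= 147.72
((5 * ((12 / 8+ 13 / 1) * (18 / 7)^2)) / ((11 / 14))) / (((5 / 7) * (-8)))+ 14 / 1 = -2041 / 22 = -92.77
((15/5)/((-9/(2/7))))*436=-872/21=-41.52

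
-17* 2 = -34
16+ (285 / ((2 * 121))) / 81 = 104639 / 6534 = 16.01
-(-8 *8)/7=64/7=9.14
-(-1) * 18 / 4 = 9 / 2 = 4.50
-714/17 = -42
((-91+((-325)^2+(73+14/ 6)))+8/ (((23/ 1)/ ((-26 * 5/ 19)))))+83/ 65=8999405353/ 85215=105608.23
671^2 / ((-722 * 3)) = -450241 / 2166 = -207.87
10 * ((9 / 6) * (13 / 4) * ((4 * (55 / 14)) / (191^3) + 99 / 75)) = 62773657089 / 975501940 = 64.35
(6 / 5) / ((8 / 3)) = 0.45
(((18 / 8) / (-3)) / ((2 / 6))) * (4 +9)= -117 / 4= -29.25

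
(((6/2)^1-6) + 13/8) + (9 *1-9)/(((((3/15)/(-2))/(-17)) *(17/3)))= -11/8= -1.38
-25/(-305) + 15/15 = 66/61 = 1.08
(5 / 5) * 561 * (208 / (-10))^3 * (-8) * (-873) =-4407244148736 / 125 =-35257953189.89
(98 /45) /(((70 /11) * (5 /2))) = 154 /1125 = 0.14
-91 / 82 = -1.11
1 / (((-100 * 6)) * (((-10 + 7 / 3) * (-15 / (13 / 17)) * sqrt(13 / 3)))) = -sqrt(39) / 1173000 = -0.00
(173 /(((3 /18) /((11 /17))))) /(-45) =-3806 /255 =-14.93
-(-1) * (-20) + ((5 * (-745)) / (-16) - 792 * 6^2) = -452787 / 16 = -28299.19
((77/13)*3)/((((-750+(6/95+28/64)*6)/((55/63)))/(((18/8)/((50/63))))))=-144837/2460107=-0.06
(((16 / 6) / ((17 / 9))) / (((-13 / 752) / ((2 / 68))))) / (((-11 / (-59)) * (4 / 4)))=-12.88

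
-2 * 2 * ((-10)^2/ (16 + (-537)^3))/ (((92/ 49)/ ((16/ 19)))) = 78400/ 67671257869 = 0.00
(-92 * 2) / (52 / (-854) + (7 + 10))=-78568 / 7233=-10.86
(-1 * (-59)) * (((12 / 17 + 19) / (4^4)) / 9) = 19765 / 39168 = 0.50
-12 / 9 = -4 / 3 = -1.33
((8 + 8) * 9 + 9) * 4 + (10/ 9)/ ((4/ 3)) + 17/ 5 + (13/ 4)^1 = 37169/ 60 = 619.48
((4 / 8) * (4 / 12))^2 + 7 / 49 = 43 / 252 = 0.17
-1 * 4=-4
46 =46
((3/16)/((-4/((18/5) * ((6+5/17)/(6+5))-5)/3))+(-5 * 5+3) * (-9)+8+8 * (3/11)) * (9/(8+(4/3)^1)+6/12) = 511775981/1675520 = 305.44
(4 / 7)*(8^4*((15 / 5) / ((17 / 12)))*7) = 589824 / 17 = 34695.53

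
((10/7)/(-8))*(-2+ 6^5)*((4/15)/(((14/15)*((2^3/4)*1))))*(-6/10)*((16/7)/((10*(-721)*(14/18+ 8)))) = -419796/97684685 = -0.00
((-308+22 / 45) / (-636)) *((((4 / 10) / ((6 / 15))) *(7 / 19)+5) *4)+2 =561122 / 45315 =12.38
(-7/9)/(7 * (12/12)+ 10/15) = -7/69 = -0.10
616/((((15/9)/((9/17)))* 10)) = 8316/425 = 19.57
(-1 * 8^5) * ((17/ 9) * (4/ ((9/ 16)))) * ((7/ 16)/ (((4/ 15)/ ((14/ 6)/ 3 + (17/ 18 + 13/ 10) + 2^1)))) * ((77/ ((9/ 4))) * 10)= -2714288783360/ 2187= -1241101409.86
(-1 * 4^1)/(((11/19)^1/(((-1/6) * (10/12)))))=0.96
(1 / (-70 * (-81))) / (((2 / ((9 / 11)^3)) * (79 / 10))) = 9 / 1472086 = 0.00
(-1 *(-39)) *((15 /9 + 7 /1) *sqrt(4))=676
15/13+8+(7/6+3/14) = 2876/273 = 10.53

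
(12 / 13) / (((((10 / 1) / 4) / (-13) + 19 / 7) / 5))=280 / 153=1.83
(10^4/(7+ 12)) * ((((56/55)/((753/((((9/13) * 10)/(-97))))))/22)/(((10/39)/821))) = -413784000/55973753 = -7.39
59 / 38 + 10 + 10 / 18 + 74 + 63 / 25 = 757771 / 8550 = 88.63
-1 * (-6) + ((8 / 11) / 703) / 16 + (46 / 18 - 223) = -29849371 / 139194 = -214.44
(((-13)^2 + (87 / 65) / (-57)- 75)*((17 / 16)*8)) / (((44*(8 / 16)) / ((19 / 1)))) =689.87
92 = 92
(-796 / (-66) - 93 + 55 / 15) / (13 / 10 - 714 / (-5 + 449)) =157250 / 627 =250.80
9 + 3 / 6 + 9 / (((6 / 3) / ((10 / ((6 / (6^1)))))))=109 / 2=54.50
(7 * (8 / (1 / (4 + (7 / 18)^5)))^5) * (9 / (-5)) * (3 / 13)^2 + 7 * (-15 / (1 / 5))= -174599858285741209707853617873207793 / 7668923096172916148285445120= -22767193.79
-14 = -14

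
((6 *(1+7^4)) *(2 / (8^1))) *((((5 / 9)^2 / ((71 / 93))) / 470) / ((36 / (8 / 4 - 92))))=-930775 / 120132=-7.75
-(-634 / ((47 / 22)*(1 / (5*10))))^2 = -486366760000 / 2209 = -220175083.75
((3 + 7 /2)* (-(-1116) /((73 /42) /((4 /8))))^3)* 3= 251006564364192 /389017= 645232893.07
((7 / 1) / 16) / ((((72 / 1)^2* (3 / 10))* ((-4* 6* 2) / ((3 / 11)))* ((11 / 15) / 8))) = -175 / 10036224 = -0.00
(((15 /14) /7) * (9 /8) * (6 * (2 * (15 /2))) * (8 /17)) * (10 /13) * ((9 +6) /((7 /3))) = 2733750 /75803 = 36.06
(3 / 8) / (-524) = -3 / 4192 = -0.00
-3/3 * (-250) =250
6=6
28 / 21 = 4 / 3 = 1.33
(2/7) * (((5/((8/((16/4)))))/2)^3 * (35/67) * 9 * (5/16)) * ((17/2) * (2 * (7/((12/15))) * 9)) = 150609375/137216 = 1097.61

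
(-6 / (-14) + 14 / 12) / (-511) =-67 / 21462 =-0.00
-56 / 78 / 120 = -7 / 1170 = -0.01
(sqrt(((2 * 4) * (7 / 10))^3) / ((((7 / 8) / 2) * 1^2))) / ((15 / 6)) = 256 * sqrt(35) / 125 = 12.12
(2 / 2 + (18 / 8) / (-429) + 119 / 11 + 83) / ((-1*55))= -54233 / 31460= -1.72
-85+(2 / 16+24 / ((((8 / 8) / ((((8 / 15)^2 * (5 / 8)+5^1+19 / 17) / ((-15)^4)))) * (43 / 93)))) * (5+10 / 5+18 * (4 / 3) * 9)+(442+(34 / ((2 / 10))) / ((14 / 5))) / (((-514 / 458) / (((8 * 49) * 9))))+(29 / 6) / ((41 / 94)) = -1580390.53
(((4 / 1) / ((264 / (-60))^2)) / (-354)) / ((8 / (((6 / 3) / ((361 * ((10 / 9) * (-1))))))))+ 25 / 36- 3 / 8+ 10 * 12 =44652203489 / 371113776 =120.32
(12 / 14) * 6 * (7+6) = 66.86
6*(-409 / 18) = -409 / 3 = -136.33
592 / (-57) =-592 / 57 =-10.39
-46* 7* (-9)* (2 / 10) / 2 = 1449 / 5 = 289.80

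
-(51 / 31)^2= -2601 / 961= -2.71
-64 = -64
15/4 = 3.75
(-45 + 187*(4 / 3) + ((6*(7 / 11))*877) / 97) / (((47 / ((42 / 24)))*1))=5352011 / 601788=8.89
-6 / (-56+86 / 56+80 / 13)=2184 / 17585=0.12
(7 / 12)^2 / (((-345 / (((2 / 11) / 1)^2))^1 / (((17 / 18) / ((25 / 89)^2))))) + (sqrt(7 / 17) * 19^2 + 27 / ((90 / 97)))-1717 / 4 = -6765232606943 / 16906725000 + 361 * sqrt(119) / 17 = -168.50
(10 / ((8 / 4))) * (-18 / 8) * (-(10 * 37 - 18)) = 3960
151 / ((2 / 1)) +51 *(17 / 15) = 1333 / 10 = 133.30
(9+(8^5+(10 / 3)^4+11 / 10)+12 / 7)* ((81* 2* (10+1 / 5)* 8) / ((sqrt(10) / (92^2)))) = 322127614496832* sqrt(10) / 875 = 1164179381767.62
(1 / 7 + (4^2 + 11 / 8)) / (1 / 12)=2943 / 14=210.21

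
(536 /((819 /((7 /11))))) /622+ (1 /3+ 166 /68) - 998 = -13543753835 /13608738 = -995.22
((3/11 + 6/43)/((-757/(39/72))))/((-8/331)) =279695/22915904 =0.01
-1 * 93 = -93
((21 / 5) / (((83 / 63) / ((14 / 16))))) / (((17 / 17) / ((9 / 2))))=83349 / 6640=12.55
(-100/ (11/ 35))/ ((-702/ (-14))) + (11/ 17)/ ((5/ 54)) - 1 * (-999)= 328067749/ 328185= 999.64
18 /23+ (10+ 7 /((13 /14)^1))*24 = 126090 /299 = 421.71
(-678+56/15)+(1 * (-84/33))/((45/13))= -334126/495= -675.00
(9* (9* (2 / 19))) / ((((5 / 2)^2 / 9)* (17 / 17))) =5832 / 475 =12.28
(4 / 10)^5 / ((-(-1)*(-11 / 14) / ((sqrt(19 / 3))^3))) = -8512*sqrt(57) / 309375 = -0.21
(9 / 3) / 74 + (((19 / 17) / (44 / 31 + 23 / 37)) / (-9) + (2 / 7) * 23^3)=644964084727 / 185533614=3476.27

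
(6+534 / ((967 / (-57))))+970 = 913354 / 967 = 944.52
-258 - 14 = -272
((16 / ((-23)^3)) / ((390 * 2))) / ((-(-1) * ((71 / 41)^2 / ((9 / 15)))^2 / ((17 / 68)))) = -8477283 / 502423874431375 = -0.00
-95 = -95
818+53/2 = 1689/2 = 844.50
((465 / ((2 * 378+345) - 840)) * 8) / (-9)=-1240 / 783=-1.58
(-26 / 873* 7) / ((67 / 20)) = -3640 / 58491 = -0.06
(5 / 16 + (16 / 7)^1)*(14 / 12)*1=97 / 32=3.03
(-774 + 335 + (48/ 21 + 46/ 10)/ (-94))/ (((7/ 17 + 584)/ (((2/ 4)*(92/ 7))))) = -564819441/ 114401525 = -4.94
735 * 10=7350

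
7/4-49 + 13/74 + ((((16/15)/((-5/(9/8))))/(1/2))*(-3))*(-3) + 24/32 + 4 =-43146/925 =-46.64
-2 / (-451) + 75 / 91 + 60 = 2496467 / 41041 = 60.83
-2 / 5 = -0.40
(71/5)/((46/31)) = 2201/230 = 9.57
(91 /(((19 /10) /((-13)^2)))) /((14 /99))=57237.63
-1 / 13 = -0.08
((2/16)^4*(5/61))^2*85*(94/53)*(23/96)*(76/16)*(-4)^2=43645375/39704221188096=0.00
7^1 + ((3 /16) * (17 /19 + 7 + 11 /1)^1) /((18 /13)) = 17435 /1824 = 9.56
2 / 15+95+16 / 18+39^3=59415.02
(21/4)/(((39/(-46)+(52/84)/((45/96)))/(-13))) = -152145/1054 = -144.35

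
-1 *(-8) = 8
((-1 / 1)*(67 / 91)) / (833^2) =-0.00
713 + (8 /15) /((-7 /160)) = 14717 /21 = 700.81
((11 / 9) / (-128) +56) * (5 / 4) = 322505 / 4608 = 69.99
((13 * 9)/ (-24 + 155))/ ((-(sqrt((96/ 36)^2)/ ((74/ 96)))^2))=-160173/ 2146304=-0.07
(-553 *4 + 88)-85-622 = -2831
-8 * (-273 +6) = 2136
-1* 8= -8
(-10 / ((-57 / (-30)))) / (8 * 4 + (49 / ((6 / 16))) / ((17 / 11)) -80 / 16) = -5100 / 108091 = -0.05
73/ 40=1.82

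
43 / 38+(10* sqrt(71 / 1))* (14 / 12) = 43 / 38+35* sqrt(71) / 3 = 99.44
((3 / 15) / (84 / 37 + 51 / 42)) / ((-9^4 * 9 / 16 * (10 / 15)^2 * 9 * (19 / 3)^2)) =-2072 / 21375902025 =-0.00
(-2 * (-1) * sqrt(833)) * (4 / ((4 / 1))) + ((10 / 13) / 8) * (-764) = -955 / 13 + 14 * sqrt(17) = -15.74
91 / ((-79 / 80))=-7280 / 79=-92.15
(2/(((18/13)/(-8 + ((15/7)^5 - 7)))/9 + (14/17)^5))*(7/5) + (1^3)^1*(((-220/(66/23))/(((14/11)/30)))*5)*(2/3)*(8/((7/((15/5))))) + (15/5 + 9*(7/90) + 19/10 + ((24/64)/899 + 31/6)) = -571538296165612504879/27697518211497960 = -20635.00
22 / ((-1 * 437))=-22 / 437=-0.05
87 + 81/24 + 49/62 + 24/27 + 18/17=3533081/37944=93.11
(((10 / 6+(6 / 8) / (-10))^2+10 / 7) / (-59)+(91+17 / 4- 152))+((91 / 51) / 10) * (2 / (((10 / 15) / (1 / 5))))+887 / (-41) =-64950483347 / 829039680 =-78.34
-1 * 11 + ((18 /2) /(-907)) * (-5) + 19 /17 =-151611 /15419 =-9.83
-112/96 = -7/6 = -1.17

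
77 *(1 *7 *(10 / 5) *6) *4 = 25872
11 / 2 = 5.50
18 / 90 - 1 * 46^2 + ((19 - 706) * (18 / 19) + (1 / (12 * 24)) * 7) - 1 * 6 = -75858823 / 27360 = -2772.62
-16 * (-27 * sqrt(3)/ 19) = 432 * sqrt(3)/ 19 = 39.38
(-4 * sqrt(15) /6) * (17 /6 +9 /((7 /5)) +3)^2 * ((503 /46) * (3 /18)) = -133408175 * sqrt(15) /730296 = -707.50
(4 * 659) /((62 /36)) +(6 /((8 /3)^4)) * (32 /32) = 97181037 /63488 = 1530.70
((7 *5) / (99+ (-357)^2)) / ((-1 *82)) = -35 / 10458936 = -0.00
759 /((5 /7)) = 5313 /5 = 1062.60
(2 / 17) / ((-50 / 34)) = -2 / 25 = -0.08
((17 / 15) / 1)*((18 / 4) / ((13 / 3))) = 153 / 130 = 1.18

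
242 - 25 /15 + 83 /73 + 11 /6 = 106567 /438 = 243.30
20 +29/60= 1229/60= 20.48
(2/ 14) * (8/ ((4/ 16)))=32/ 7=4.57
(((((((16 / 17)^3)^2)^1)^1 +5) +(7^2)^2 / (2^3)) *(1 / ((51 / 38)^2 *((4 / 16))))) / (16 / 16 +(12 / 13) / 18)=554281066044602 / 858018165243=646.00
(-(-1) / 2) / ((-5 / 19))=-1.90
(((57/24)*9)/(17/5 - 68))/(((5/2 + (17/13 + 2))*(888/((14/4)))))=-1365/6078656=-0.00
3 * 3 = 9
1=1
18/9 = 2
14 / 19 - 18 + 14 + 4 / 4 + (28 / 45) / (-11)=-2.32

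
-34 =-34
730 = 730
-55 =-55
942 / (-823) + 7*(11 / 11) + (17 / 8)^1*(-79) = -1066737 / 6584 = -162.02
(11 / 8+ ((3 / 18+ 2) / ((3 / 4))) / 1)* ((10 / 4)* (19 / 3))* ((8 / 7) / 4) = 29165 / 1512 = 19.29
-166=-166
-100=-100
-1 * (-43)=43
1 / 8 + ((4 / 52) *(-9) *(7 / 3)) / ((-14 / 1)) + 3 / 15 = 229 / 520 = 0.44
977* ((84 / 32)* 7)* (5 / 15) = 47873 / 8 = 5984.12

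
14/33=0.42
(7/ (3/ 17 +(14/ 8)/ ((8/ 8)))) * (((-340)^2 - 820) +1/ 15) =819529676/ 1965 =417063.45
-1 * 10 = -10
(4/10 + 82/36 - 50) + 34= -1199/90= -13.32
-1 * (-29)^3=24389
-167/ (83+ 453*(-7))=167/ 3088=0.05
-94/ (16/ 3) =-141/ 8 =-17.62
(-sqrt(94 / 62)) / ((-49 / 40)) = 40 *sqrt(1457) / 1519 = 1.01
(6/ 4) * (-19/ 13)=-2.19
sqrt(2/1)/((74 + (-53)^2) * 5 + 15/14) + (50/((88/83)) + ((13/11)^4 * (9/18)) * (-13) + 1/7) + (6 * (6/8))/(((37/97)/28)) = 14 * sqrt(2)/201825 + 5535534225/15168076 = 364.95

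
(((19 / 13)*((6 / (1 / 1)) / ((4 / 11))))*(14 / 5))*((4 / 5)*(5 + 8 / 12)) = 99484 / 325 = 306.10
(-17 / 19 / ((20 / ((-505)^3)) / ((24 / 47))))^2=6902534779283002500 / 797449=8655769559285.93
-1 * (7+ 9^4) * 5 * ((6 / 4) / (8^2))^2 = -36945 / 2048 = -18.04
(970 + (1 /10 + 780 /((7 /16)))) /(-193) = -192707 /13510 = -14.26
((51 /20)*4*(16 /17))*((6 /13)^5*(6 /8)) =279936 /1856465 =0.15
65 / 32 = 2.03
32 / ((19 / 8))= 256 / 19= 13.47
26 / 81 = 0.32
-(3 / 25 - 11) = 272 / 25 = 10.88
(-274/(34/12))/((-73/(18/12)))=2466/1241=1.99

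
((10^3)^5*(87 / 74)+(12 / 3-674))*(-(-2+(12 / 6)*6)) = -434999999999752100 / 37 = -11756756756750056.76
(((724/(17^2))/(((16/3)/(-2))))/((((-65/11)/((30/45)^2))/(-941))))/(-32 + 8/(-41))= 6983161/3381300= 2.07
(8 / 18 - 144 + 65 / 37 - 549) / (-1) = 230036 / 333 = 690.80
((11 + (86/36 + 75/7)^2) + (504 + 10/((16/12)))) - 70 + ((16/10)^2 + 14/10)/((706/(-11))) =87444378593/140105700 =624.13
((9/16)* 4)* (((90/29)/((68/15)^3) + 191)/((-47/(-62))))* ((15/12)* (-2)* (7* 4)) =-8505034734735/214285408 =-39690.22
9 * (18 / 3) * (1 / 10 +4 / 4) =59.40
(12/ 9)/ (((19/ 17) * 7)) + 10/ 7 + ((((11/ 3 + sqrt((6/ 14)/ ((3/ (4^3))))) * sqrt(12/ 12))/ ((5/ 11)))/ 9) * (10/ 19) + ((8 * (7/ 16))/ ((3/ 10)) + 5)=176 * sqrt(7)/ 1197 + 67286/ 3591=19.13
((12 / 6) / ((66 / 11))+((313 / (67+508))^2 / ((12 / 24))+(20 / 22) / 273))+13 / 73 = 26753906224 / 24159760625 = 1.11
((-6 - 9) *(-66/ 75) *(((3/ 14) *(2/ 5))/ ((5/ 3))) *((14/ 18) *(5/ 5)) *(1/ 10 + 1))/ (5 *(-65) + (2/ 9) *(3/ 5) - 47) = -1089/ 697250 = -0.00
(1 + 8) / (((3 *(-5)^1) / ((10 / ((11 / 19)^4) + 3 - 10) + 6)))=-3865707 / 73205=-52.81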